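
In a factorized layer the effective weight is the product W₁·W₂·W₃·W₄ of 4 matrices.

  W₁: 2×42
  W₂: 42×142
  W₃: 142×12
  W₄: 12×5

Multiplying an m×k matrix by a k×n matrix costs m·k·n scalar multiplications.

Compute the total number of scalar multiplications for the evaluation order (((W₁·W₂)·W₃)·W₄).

15456

(W₁·W₂): 2×42 by 42×142 → 2×142, cost 2·42·142 = 11928
((W₁·W₂)·W₃): 2×142 by 142×12 → 2×12, cost 2·142·12 = 3408; cumulative 15336
(((W₁·W₂)·W₃)·W₄): 2×12 by 12×5 → 2×5, cost 2·12·5 = 120; cumulative 15456
Total: 15456 scalar multiplications.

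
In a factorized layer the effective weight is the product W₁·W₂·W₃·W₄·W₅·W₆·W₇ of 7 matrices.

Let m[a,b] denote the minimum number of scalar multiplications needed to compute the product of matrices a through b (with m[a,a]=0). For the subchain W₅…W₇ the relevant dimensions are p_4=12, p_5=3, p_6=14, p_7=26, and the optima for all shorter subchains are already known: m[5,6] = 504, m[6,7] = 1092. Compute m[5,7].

m[5,7] = min over k∈[5,6] of m[5,k]+m[k+1,7]+p_{4}·p_k·p_{7}.
k=5: 0 + 1092 + 12·3·26 = 2028; k=6: 504 + 0 + 12·14·26 = 4872.
Minimum: 2028 at k=5.

2028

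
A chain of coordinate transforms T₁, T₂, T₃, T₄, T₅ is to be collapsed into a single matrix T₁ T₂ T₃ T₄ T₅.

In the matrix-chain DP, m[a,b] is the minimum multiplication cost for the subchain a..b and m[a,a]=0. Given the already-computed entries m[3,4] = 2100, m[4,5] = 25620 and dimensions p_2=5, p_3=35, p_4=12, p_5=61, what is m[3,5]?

5760

m[3,5] = min over k∈[3,4] of m[3,k]+m[k+1,5]+p_{2}·p_k·p_{5}.
k=3: 0 + 25620 + 5·35·61 = 36295; k=4: 2100 + 0 + 5·12·61 = 5760.
Minimum: 5760 at k=4.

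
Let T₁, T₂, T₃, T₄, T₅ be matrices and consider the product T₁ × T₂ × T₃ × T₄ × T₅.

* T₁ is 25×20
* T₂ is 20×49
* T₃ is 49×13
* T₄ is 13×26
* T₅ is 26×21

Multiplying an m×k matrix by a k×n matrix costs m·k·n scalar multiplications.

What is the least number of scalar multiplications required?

33163

Adjacent pairs: T₁T₂ = 25·20·49 = 24500; T₂T₃ = 20·49·13 = 12740; T₃T₄ = 49·13·26 = 16562; T₄T₅ = 13·26·21 = 7098.
Length 3: T₁..T₃: k=1: 0+12740+25·20·13=19240; k=2: 24500+0+25·49·13=40425 → min 19240 | T₂..T₄: k=2: 0+16562+20·49·26=42042; k=3: 12740+0+20·13·26=19500 → min 19500 | T₃..T₅: k=3: 0+7098+49·13·21=20475; k=4: 16562+0+49·26·21=43316 → min 20475.
Length 4: T₁..T₄: k=1: 0+19500+25·20·26=32500; k=2: 24500+16562+25·49·26=72912; k=3: 19240+0+25·13·26=27690 → min 27690 | T₂..T₅: k=2: 0+20475+20·49·21=41055; k=3: 12740+7098+20·13·21=25298; k=4: 19500+0+20·26·21=30420 → min 25298.
Length 5: T₁..T₅: k=1: 0+25298+25·20·21=35798; k=2: 24500+20475+25·49·21=70700; k=3: 19240+7098+25·13·21=33163; k=4: 27690+0+25·26·21=41340 → min 33163.
Optimal order: ((T₁ × (T₂ × T₃)) × (T₄ × T₅)) with cost 33163.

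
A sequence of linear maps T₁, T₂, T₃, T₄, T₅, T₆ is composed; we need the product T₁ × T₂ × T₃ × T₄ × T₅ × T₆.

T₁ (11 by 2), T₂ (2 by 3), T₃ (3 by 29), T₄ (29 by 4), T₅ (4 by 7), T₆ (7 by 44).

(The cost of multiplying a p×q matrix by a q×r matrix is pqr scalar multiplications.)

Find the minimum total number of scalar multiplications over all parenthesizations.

2012

Adjacent pairs: T₁T₂ = 11·2·3 = 66; T₂T₃ = 2·3·29 = 174; T₃T₄ = 3·29·4 = 348; T₄T₅ = 29·4·7 = 812; T₅T₆ = 4·7·44 = 1232.
Length 3: T₁..T₃: k=1: 0+174+11·2·29=812; k=2: 66+0+11·3·29=1023 → min 812 | T₂..T₄: k=2: 0+348+2·3·4=372; k=3: 174+0+2·29·4=406 → min 372 | T₃..T₅: k=3: 0+812+3·29·7=1421; k=4: 348+0+3·4·7=432 → min 432 | T₄..T₆: k=4: 0+1232+29·4·44=6336; k=5: 812+0+29·7·44=9744 → min 6336.
Length 4: T₁..T₄: k=1: 0+372+11·2·4=460; k=2: 66+348+11·3·4=546; k=3: 812+0+11·29·4=2088 → min 460 | T₂..T₅: k=2: 0+432+2·3·7=474; k=3: 174+812+2·29·7=1392; k=4: 372+0+2·4·7=428 → min 428 | T₃..T₆: k=3: 0+6336+3·29·44=10164; k=4: 348+1232+3·4·44=2108; k=5: 432+0+3·7·44=1356 → min 1356.
Length 5: T₁..T₅: k=1: 0+428+11·2·7=582; k=2: 66+432+11·3·7=729; k=3: 812+812+11·29·7=3857; k=4: 460+0+11·4·7=768 → min 582 | T₂..T₆: k=2: 0+1356+2·3·44=1620; k=3: 174+6336+2·29·44=9062; k=4: 372+1232+2·4·44=1956; k=5: 428+0+2·7·44=1044 → min 1044.
Length 6: T₁..T₆: k=1: 0+1044+11·2·44=2012; k=2: 66+1356+11·3·44=2874; k=3: 812+6336+11·29·44=21184; k=4: 460+1232+11·4·44=3628; k=5: 582+0+11·7·44=3970 → min 2012.
Optimal order: (T₁ × (((T₂ × (T₃ × T₄)) × T₅) × T₆)) with cost 2012.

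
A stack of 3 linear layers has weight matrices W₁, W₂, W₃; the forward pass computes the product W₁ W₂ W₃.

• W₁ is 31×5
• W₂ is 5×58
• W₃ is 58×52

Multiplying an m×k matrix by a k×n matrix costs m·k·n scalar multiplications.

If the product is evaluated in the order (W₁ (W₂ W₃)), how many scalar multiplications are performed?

(W₂ W₃): 5×58 by 58×52 → 5×52, cost 5·58·52 = 15080
(W₁ (W₂ W₃)): 31×5 by 5×52 → 31×52, cost 31·5·52 = 8060; cumulative 23140
Total: 23140 scalar multiplications.

23140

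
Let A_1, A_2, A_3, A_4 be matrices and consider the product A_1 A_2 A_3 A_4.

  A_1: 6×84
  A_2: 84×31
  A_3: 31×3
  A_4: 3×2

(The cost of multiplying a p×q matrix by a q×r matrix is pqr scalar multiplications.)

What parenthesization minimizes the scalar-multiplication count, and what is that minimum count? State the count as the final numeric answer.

6402

Adjacent pairs: A_1A_2 = 6·84·31 = 15624; A_2A_3 = 84·31·3 = 7812; A_3A_4 = 31·3·2 = 186.
Length 3: A_1..A_3: k=1: 0+7812+6·84·3=9324; k=2: 15624+0+6·31·3=16182 → min 9324 | A_2..A_4: k=2: 0+186+84·31·2=5394; k=3: 7812+0+84·3·2=8316 → min 5394.
Length 4: A_1..A_4: k=1: 0+5394+6·84·2=6402; k=2: 15624+186+6·31·2=16182; k=3: 9324+0+6·3·2=9360 → min 6402.
Optimal parenthesization: (A_1 (A_2 (A_3 A_4))) with cost 6402.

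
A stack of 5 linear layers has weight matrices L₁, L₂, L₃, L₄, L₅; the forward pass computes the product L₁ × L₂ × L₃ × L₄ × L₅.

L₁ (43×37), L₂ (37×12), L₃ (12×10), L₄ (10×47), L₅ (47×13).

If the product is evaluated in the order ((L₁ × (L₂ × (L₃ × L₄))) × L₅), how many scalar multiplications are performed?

(L₃ × L₄): 12×10 by 10×47 → 12×47, cost 12·10·47 = 5640
(L₂ × (L₃ × L₄)): 37×12 by 12×47 → 37×47, cost 37·12·47 = 20868; cumulative 26508
(L₁ × (L₂ × (L₃ × L₄))): 43×37 by 37×47 → 43×47, cost 43·37·47 = 74777; cumulative 101285
((L₁ × (L₂ × (L₃ × L₄))) × L₅): 43×47 by 47×13 → 43×13, cost 43·47·13 = 26273; cumulative 127558
Total: 127558 scalar multiplications.

127558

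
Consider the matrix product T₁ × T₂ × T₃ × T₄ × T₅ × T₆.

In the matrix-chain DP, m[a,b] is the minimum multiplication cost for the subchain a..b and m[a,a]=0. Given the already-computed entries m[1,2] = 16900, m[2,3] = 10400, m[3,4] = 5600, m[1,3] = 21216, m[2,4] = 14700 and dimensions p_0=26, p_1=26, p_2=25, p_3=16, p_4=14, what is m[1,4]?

m[1,4] = min over k∈[1,3] of m[1,k]+m[k+1,4]+p_{0}·p_k·p_{4}.
k=1: 0 + 14700 + 26·26·14 = 24164; k=2: 16900 + 5600 + 26·25·14 = 31600; k=3: 21216 + 0 + 26·16·14 = 27040.
Minimum: 24164 at k=1.

24164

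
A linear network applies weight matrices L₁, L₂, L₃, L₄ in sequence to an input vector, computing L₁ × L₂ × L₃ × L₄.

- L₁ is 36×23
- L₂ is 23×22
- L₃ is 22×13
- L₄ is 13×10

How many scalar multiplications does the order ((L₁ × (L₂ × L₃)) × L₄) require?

22022

(L₂ × L₃): 23×22 by 22×13 → 23×13, cost 23·22·13 = 6578
(L₁ × (L₂ × L₃)): 36×23 by 23×13 → 36×13, cost 36·23·13 = 10764; cumulative 17342
((L₁ × (L₂ × L₃)) × L₄): 36×13 by 13×10 → 36×10, cost 36·13·10 = 4680; cumulative 22022
Total: 22022 scalar multiplications.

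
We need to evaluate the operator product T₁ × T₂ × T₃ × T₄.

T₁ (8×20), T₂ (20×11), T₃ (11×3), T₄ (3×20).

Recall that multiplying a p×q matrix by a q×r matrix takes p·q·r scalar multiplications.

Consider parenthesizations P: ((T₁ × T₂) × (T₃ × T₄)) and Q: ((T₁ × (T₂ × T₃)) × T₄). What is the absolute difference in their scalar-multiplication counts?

Order P = ((T₁ × T₂) × (T₃ × T₄)): (T₁ × T₂): 8×20 by 20×11 → 8×11, cost 8·20·11 = 1760; (T₃ × T₄): 11×3 by 3×20 → 11×20, cost 11·3·20 = 660; ((T₁ × T₂) × (T₃ × T₄)): 8×11 by 11×20 → 8×20, cost 8·11·20 = 1760; cumulative 4180. Total 4180.
Order Q = ((T₁ × (T₂ × T₃)) × T₄): (T₂ × T₃): 20×11 by 11×3 → 20×3, cost 20·11·3 = 660; (T₁ × (T₂ × T₃)): 8×20 by 20×3 → 8×3, cost 8·20·3 = 480; cumulative 1140; ((T₁ × (T₂ × T₃)) × T₄): 8×3 by 3×20 → 8×20, cost 8·3·20 = 480; cumulative 1620. Total 1620.
Difference: |4180 − 1620| = 2560.

2560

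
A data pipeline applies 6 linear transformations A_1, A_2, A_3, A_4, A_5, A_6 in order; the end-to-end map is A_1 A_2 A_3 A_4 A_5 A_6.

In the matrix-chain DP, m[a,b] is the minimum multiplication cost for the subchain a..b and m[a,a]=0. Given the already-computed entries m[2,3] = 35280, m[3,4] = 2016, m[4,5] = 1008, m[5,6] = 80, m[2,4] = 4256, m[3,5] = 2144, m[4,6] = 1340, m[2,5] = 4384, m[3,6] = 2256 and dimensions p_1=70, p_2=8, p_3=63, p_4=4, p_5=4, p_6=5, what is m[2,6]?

5056

m[2,6] = min over k∈[2,5] of m[2,k]+m[k+1,6]+p_{1}·p_k·p_{6}.
k=2: 0 + 2256 + 70·8·5 = 5056; k=3: 35280 + 1340 + 70·63·5 = 58670; k=4: 4256 + 80 + 70·4·5 = 5736; k=5: 4384 + 0 + 70·4·5 = 5784.
Minimum: 5056 at k=2.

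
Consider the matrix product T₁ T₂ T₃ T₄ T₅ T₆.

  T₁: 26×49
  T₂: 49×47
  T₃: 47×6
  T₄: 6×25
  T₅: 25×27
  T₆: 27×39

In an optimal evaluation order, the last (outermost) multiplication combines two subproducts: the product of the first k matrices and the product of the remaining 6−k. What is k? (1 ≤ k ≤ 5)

Adjacent pairs: T₁T₂ = 26·49·47 = 59878; T₂T₃ = 49·47·6 = 13818; T₃T₄ = 47·6·25 = 7050; T₄T₅ = 6·25·27 = 4050; T₅T₆ = 25·27·39 = 26325.
Length 3: T₁..T₃: k=1: 0+13818+26·49·6=21462; k=2: 59878+0+26·47·6=67210 → min 21462 | T₂..T₄: k=2: 0+7050+49·47·25=64625; k=3: 13818+0+49·6·25=21168 → min 21168 | T₃..T₅: k=3: 0+4050+47·6·27=11664; k=4: 7050+0+47·25·27=38775 → min 11664 | T₄..T₆: k=4: 0+26325+6·25·39=32175; k=5: 4050+0+6·27·39=10368 → min 10368.
Length 4: T₁..T₄: k=1: 0+21168+26·49·25=53018; k=2: 59878+7050+26·47·25=97478; k=3: 21462+0+26·6·25=25362 → min 25362 | T₂..T₅: k=2: 0+11664+49·47·27=73845; k=3: 13818+4050+49·6·27=25806; k=4: 21168+0+49·25·27=54243 → min 25806 | T₃..T₆: k=3: 0+10368+47·6·39=21366; k=4: 7050+26325+47·25·39=79200; k=5: 11664+0+47·27·39=61155 → min 21366.
Length 5: T₁..T₅: k=1: 0+25806+26·49·27=60204; k=2: 59878+11664+26·47·27=104536; k=3: 21462+4050+26·6·27=29724; k=4: 25362+0+26·25·27=42912 → min 29724 | T₂..T₆: k=2: 0+21366+49·47·39=111183; k=3: 13818+10368+49·6·39=35652; k=4: 21168+26325+49·25·39=95268; k=5: 25806+0+49·27·39=77403 → min 35652.
Top-level splits: k=1: (T₁..T₁)·(T₂..T₆) → 0+35652+26·49·39 = 85338; k=2: (T₁..T₂)·(T₃..T₆) → 59878+21366+26·47·39 = 128902; k=3: (T₁..T₃)·(T₄..T₆) → 21462+10368+26·6·39 = 37914; k=4: (T₁..T₄)·(T₅..T₆) → 25362+26325+26·25·39 = 77037; k=5: (T₁..T₅)·(T₆..T₆) → 29724+0+26·27·39 = 57102.
Best split is after T₃, i.e. k = 3.

3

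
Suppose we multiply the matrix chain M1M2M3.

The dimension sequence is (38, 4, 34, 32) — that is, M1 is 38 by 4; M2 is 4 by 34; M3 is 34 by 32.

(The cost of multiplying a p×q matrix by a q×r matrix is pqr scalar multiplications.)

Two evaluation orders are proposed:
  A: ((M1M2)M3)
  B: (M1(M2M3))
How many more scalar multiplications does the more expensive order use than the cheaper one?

Order A = ((M1M2)M3): (M1M2): 38×4 by 4×34 → 38×34, cost 38·4·34 = 5168; ((M1M2)M3): 38×34 by 34×32 → 38×32, cost 38·34·32 = 41344; cumulative 46512. Total 46512.
Order B = (M1(M2M3)): (M2M3): 4×34 by 34×32 → 4×32, cost 4·34·32 = 4352; (M1(M2M3)): 38×4 by 4×32 → 38×32, cost 38·4·32 = 4864; cumulative 9216. Total 9216.
Difference: |46512 − 9216| = 37296.

37296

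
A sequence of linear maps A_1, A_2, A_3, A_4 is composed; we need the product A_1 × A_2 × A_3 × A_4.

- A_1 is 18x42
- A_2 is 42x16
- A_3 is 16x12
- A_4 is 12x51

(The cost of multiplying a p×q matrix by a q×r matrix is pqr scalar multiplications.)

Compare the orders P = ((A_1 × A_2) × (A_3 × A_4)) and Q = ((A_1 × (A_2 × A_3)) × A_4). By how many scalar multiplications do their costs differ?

8424

Order P = ((A_1 × A_2) × (A_3 × A_4)): (A_1 × A_2): 18×42 by 42×16 → 18×16, cost 18·42·16 = 12096; (A_3 × A_4): 16×12 by 12×51 → 16×51, cost 16·12·51 = 9792; ((A_1 × A_2) × (A_3 × A_4)): 18×16 by 16×51 → 18×51, cost 18·16·51 = 14688; cumulative 36576. Total 36576.
Order Q = ((A_1 × (A_2 × A_3)) × A_4): (A_2 × A_3): 42×16 by 16×12 → 42×12, cost 42·16·12 = 8064; (A_1 × (A_2 × A_3)): 18×42 by 42×12 → 18×12, cost 18·42·12 = 9072; cumulative 17136; ((A_1 × (A_2 × A_3)) × A_4): 18×12 by 12×51 → 18×51, cost 18·12·51 = 11016; cumulative 28152. Total 28152.
Difference: |36576 − 28152| = 8424.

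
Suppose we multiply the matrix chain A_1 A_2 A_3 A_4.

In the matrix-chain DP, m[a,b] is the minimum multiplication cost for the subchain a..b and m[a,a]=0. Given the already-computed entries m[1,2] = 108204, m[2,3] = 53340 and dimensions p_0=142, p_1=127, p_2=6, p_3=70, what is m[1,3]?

167844

m[1,3] = min over k∈[1,2] of m[1,k]+m[k+1,3]+p_{0}·p_k·p_{3}.
k=1: 0 + 53340 + 142·127·70 = 1315720; k=2: 108204 + 0 + 142·6·70 = 167844.
Minimum: 167844 at k=2.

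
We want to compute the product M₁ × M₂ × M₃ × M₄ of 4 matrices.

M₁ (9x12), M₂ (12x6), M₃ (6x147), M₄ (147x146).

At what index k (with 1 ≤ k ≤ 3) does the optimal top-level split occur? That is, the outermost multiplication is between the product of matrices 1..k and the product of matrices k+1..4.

2

Adjacent pairs: M₁M₂ = 9·12·6 = 648; M₂M₃ = 12·6·147 = 10584; M₃M₄ = 6·147·146 = 128772.
Length 3: M₁..M₃: k=1: 0+10584+9·12·147=26460; k=2: 648+0+9·6·147=8586 → min 8586 | M₂..M₄: k=2: 0+128772+12·6·146=139284; k=3: 10584+0+12·147·146=268128 → min 139284.
Top-level splits: k=1: (M₁..M₁)·(M₂..M₄) → 0+139284+9·12·146 = 155052; k=2: (M₁..M₂)·(M₃..M₄) → 648+128772+9·6·146 = 137304; k=3: (M₁..M₃)·(M₄..M₄) → 8586+0+9·147·146 = 201744.
Best split is after M₂, i.e. k = 2.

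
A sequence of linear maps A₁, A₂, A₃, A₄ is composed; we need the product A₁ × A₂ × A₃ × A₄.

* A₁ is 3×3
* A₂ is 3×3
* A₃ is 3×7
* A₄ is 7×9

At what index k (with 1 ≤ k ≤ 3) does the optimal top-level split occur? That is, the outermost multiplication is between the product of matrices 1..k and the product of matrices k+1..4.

3

Adjacent pairs: A₁A₂ = 3·3·3 = 27; A₂A₃ = 3·3·7 = 63; A₃A₄ = 3·7·9 = 189.
Length 3: A₁..A₃: k=1: 0+63+3·3·7=126; k=2: 27+0+3·3·7=90 → min 90 | A₂..A₄: k=2: 0+189+3·3·9=270; k=3: 63+0+3·7·9=252 → min 252.
Top-level splits: k=1: (A₁..A₁)·(A₂..A₄) → 0+252+3·3·9 = 333; k=2: (A₁..A₂)·(A₃..A₄) → 27+189+3·3·9 = 297; k=3: (A₁..A₃)·(A₄..A₄) → 90+0+3·7·9 = 279.
Best split is after A₃, i.e. k = 3.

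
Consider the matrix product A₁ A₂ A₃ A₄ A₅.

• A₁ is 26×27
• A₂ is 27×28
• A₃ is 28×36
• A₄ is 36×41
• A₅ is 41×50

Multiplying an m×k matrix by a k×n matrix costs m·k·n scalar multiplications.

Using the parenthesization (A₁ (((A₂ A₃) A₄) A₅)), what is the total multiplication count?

(A₂ A₃): 27×28 by 28×36 → 27×36, cost 27·28·36 = 27216
((A₂ A₃) A₄): 27×36 by 36×41 → 27×41, cost 27·36·41 = 39852; cumulative 67068
(((A₂ A₃) A₄) A₅): 27×41 by 41×50 → 27×50, cost 27·41·50 = 55350; cumulative 122418
(A₁ (((A₂ A₃) A₄) A₅)): 26×27 by 27×50 → 26×50, cost 26·27·50 = 35100; cumulative 157518
Total: 157518 scalar multiplications.

157518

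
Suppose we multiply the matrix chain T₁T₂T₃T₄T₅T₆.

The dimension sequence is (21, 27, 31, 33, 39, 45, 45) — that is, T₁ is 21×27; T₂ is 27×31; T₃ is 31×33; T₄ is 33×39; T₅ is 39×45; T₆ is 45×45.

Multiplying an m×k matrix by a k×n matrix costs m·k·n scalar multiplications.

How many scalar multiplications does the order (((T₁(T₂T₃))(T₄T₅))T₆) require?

177957

(T₂T₃): 27×31 by 31×33 → 27×33, cost 27·31·33 = 27621
(T₁(T₂T₃)): 21×27 by 27×33 → 21×33, cost 21·27·33 = 18711; cumulative 46332
(T₄T₅): 33×39 by 39×45 → 33×45, cost 33·39·45 = 57915
((T₁(T₂T₃))(T₄T₅)): 21×33 by 33×45 → 21×45, cost 21·33·45 = 31185; cumulative 135432
(((T₁(T₂T₃))(T₄T₅))T₆): 21×45 by 45×45 → 21×45, cost 21·45·45 = 42525; cumulative 177957
Total: 177957 scalar multiplications.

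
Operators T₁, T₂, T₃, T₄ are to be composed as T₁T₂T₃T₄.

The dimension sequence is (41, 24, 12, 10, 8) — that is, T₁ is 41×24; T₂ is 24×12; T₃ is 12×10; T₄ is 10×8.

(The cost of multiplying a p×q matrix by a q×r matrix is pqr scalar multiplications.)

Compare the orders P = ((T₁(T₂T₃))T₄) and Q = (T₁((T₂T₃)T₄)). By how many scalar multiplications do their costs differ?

Order P = ((T₁(T₂T₃))T₄): (T₂T₃): 24×12 by 12×10 → 24×10, cost 24·12·10 = 2880; (T₁(T₂T₃)): 41×24 by 24×10 → 41×10, cost 41·24·10 = 9840; cumulative 12720; ((T₁(T₂T₃))T₄): 41×10 by 10×8 → 41×8, cost 41·10·8 = 3280; cumulative 16000. Total 16000.
Order Q = (T₁((T₂T₃)T₄)): (T₂T₃): 24×12 by 12×10 → 24×10, cost 24·12·10 = 2880; ((T₂T₃)T₄): 24×10 by 10×8 → 24×8, cost 24·10·8 = 1920; cumulative 4800; (T₁((T₂T₃)T₄)): 41×24 by 24×8 → 41×8, cost 41·24·8 = 7872; cumulative 12672. Total 12672.
Difference: |16000 − 12672| = 3328.

3328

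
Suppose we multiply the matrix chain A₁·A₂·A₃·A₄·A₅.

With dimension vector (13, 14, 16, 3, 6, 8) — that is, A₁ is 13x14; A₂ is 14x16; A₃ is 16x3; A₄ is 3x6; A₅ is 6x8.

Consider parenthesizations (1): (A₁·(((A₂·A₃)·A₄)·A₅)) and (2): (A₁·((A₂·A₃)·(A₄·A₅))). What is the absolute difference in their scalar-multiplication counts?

444

Order (1) = (A₁·(((A₂·A₃)·A₄)·A₅)): (A₂·A₃): 14×16 by 16×3 → 14×3, cost 14·16·3 = 672; ((A₂·A₃)·A₄): 14×3 by 3×6 → 14×6, cost 14·3·6 = 252; cumulative 924; (((A₂·A₃)·A₄)·A₅): 14×6 by 6×8 → 14×8, cost 14·6·8 = 672; cumulative 1596; (A₁·(((A₂·A₃)·A₄)·A₅)): 13×14 by 14×8 → 13×8, cost 13·14·8 = 1456; cumulative 3052. Total 3052.
Order (2) = (A₁·((A₂·A₃)·(A₄·A₅))): (A₂·A₃): 14×16 by 16×3 → 14×3, cost 14·16·3 = 672; (A₄·A₅): 3×6 by 6×8 → 3×8, cost 3·6·8 = 144; ((A₂·A₃)·(A₄·A₅)): 14×3 by 3×8 → 14×8, cost 14·3·8 = 336; cumulative 1152; (A₁·((A₂·A₃)·(A₄·A₅))): 13×14 by 14×8 → 13×8, cost 13·14·8 = 1456; cumulative 2608. Total 2608.
Difference: |3052 − 2608| = 444.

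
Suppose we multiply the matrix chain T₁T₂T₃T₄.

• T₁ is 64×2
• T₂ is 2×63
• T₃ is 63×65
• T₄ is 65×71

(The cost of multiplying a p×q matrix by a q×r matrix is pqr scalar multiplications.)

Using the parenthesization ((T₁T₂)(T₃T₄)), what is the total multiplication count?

(T₁T₂): 64×2 by 2×63 → 64×63, cost 64·2·63 = 8064
(T₃T₄): 63×65 by 65×71 → 63×71, cost 63·65·71 = 290745
((T₁T₂)(T₃T₄)): 64×63 by 63×71 → 64×71, cost 64·63·71 = 286272; cumulative 585081
Total: 585081 scalar multiplications.

585081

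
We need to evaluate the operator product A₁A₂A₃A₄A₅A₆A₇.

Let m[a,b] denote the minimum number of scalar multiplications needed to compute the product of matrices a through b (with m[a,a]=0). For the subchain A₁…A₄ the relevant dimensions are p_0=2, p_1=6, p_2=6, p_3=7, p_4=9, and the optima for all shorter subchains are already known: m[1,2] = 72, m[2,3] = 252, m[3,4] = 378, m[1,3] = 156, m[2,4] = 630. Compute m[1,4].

282

m[1,4] = min over k∈[1,3] of m[1,k]+m[k+1,4]+p_{0}·p_k·p_{4}.
k=1: 0 + 630 + 2·6·9 = 738; k=2: 72 + 378 + 2·6·9 = 558; k=3: 156 + 0 + 2·7·9 = 282.
Minimum: 282 at k=3.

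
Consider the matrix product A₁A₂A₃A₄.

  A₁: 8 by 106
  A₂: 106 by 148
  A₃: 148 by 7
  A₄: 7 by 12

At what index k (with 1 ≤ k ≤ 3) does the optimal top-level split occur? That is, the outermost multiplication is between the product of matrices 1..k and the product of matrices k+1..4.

Adjacent pairs: A₁A₂ = 8·106·148 = 125504; A₂A₃ = 106·148·7 = 109816; A₃A₄ = 148·7·12 = 12432.
Length 3: A₁..A₃: k=1: 0+109816+8·106·7=115752; k=2: 125504+0+8·148·7=133792 → min 115752 | A₂..A₄: k=2: 0+12432+106·148·12=200688; k=3: 109816+0+106·7·12=118720 → min 118720.
Top-level splits: k=1: (A₁..A₁)·(A₂..A₄) → 0+118720+8·106·12 = 128896; k=2: (A₁..A₂)·(A₃..A₄) → 125504+12432+8·148·12 = 152144; k=3: (A₁..A₃)·(A₄..A₄) → 115752+0+8·7·12 = 116424.
Best split is after A₃, i.e. k = 3.

3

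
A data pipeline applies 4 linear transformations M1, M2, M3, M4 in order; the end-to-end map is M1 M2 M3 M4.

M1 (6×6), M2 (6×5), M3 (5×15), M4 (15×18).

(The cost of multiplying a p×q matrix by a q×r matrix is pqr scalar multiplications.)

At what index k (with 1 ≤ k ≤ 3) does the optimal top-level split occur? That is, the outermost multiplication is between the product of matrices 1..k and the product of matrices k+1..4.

2

Adjacent pairs: M1M2 = 6·6·5 = 180; M2M3 = 6·5·15 = 450; M3M4 = 5·15·18 = 1350.
Length 3: M1..M3: k=1: 0+450+6·6·15=990; k=2: 180+0+6·5·15=630 → min 630 | M2..M4: k=2: 0+1350+6·5·18=1890; k=3: 450+0+6·15·18=2070 → min 1890.
Top-level splits: k=1: (M1..M1)·(M2..M4) → 0+1890+6·6·18 = 2538; k=2: (M1..M2)·(M3..M4) → 180+1350+6·5·18 = 2070; k=3: (M1..M3)·(M4..M4) → 630+0+6·15·18 = 2250.
Best split is after M2, i.e. k = 2.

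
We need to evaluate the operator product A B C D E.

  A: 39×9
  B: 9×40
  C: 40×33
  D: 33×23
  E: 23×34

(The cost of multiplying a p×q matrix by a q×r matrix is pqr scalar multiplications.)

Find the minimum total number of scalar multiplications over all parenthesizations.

Adjacent pairs: AB = 39·9·40 = 14040; BC = 9·40·33 = 11880; CD = 40·33·23 = 30360; DE = 33·23·34 = 25806.
Length 3: A..C: k=1: 0+11880+39·9·33=23463; k=2: 14040+0+39·40·33=65520 → min 23463 | B..D: k=2: 0+30360+9·40·23=38640; k=3: 11880+0+9·33·23=18711 → min 18711 | C..E: k=3: 0+25806+40·33·34=70686; k=4: 30360+0+40·23·34=61640 → min 61640.
Length 4: A..D: k=1: 0+18711+39·9·23=26784; k=2: 14040+30360+39·40·23=80280; k=3: 23463+0+39·33·23=53064 → min 26784 | B..E: k=2: 0+61640+9·40·34=73880; k=3: 11880+25806+9·33·34=47784; k=4: 18711+0+9·23·34=25749 → min 25749.
Length 5: A..E: k=1: 0+25749+39·9·34=37683; k=2: 14040+61640+39·40·34=128720; k=3: 23463+25806+39·33·34=93027; k=4: 26784+0+39·23·34=57282 → min 37683.
Optimal order: (A (((B C) D) E)) with cost 37683.

37683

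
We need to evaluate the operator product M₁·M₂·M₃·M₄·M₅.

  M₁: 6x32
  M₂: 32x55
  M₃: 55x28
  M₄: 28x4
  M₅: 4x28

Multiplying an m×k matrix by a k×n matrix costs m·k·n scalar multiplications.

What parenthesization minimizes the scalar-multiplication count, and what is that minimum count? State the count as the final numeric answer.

14640

Adjacent pairs: M₁M₂ = 6·32·55 = 10560; M₂M₃ = 32·55·28 = 49280; M₃M₄ = 55·28·4 = 6160; M₄M₅ = 28·4·28 = 3136.
Length 3: M₁..M₃: k=1: 0+49280+6·32·28=54656; k=2: 10560+0+6·55·28=19800 → min 19800 | M₂..M₄: k=2: 0+6160+32·55·4=13200; k=3: 49280+0+32·28·4=52864 → min 13200 | M₃..M₅: k=3: 0+3136+55·28·28=46256; k=4: 6160+0+55·4·28=12320 → min 12320.
Length 4: M₁..M₄: k=1: 0+13200+6·32·4=13968; k=2: 10560+6160+6·55·4=18040; k=3: 19800+0+6·28·4=20472 → min 13968 | M₂..M₅: k=2: 0+12320+32·55·28=61600; k=3: 49280+3136+32·28·28=77504; k=4: 13200+0+32·4·28=16784 → min 16784.
Length 5: M₁..M₅: k=1: 0+16784+6·32·28=22160; k=2: 10560+12320+6·55·28=32120; k=3: 19800+3136+6·28·28=27640; k=4: 13968+0+6·4·28=14640 → min 14640.
Optimal parenthesization: ((M₁·(M₂·(M₃·M₄)))·M₅) with cost 14640.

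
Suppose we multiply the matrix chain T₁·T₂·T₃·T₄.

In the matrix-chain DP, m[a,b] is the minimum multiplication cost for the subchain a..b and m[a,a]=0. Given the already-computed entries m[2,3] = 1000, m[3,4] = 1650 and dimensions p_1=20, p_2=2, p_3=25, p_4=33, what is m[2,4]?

2970

m[2,4] = min over k∈[2,3] of m[2,k]+m[k+1,4]+p_{1}·p_k·p_{4}.
k=2: 0 + 1650 + 20·2·33 = 2970; k=3: 1000 + 0 + 20·25·33 = 17500.
Minimum: 2970 at k=2.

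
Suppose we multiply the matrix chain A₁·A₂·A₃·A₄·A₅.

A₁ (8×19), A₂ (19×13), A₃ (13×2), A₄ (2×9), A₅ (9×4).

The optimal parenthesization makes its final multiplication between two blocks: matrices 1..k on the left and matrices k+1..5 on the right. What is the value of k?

Adjacent pairs: A₁A₂ = 8·19·13 = 1976; A₂A₃ = 19·13·2 = 494; A₃A₄ = 13·2·9 = 234; A₄A₅ = 2·9·4 = 72.
Length 3: A₁..A₃: k=1: 0+494+8·19·2=798; k=2: 1976+0+8·13·2=2184 → min 798 | A₂..A₄: k=2: 0+234+19·13·9=2457; k=3: 494+0+19·2·9=836 → min 836 | A₃..A₅: k=3: 0+72+13·2·4=176; k=4: 234+0+13·9·4=702 → min 176.
Length 4: A₁..A₄: k=1: 0+836+8·19·9=2204; k=2: 1976+234+8·13·9=3146; k=3: 798+0+8·2·9=942 → min 942 | A₂..A₅: k=2: 0+176+19·13·4=1164; k=3: 494+72+19·2·4=718; k=4: 836+0+19·9·4=1520 → min 718.
Top-level splits: k=1: (A₁..A₁)·(A₂..A₅) → 0+718+8·19·4 = 1326; k=2: (A₁..A₂)·(A₃..A₅) → 1976+176+8·13·4 = 2568; k=3: (A₁..A₃)·(A₄..A₅) → 798+72+8·2·4 = 934; k=4: (A₁..A₄)·(A₅..A₅) → 942+0+8·9·4 = 1230.
Best split is after A₃, i.e. k = 3.

3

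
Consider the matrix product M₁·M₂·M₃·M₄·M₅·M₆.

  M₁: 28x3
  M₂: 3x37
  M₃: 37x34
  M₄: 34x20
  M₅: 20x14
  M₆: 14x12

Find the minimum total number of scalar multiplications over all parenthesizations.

8166

Adjacent pairs: M₁M₂ = 28·3·37 = 3108; M₂M₃ = 3·37·34 = 3774; M₃M₄ = 37·34·20 = 25160; M₄M₅ = 34·20·14 = 9520; M₅M₆ = 20·14·12 = 3360.
Length 3: M₁..M₃: k=1: 0+3774+28·3·34=6630; k=2: 3108+0+28·37·34=38332 → min 6630 | M₂..M₄: k=2: 0+25160+3·37·20=27380; k=3: 3774+0+3·34·20=5814 → min 5814 | M₃..M₅: k=3: 0+9520+37·34·14=27132; k=4: 25160+0+37·20·14=35520 → min 27132 | M₄..M₆: k=4: 0+3360+34·20·12=11520; k=5: 9520+0+34·14·12=15232 → min 11520.
Length 4: M₁..M₄: k=1: 0+5814+28·3·20=7494; k=2: 3108+25160+28·37·20=48988; k=3: 6630+0+28·34·20=25670 → min 7494 | M₂..M₅: k=2: 0+27132+3·37·14=28686; k=3: 3774+9520+3·34·14=14722; k=4: 5814+0+3·20·14=6654 → min 6654 | M₃..M₆: k=3: 0+11520+37·34·12=26616; k=4: 25160+3360+37·20·12=37400; k=5: 27132+0+37·14·12=33348 → min 26616.
Length 5: M₁..M₅: k=1: 0+6654+28·3·14=7830; k=2: 3108+27132+28·37·14=44744; k=3: 6630+9520+28·34·14=29478; k=4: 7494+0+28·20·14=15334 → min 7830 | M₂..M₆: k=2: 0+26616+3·37·12=27948; k=3: 3774+11520+3·34·12=16518; k=4: 5814+3360+3·20·12=9894; k=5: 6654+0+3·14·12=7158 → min 7158.
Length 6: M₁..M₆: k=1: 0+7158+28·3·12=8166; k=2: 3108+26616+28·37·12=42156; k=3: 6630+11520+28·34·12=29574; k=4: 7494+3360+28·20·12=17574; k=5: 7830+0+28·14·12=12534 → min 8166.
Optimal order: (M₁·((((M₂·M₃)·M₄)·M₅)·M₆)) with cost 8166.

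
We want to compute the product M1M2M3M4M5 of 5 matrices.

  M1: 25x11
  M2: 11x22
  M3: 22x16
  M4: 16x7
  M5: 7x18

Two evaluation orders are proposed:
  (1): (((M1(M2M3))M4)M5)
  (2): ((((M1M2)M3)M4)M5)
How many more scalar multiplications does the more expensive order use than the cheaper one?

6578

Order (1) = (((M1(M2M3))M4)M5): (M2M3): 11×22 by 22×16 → 11×16, cost 11·22·16 = 3872; (M1(M2M3)): 25×11 by 11×16 → 25×16, cost 25·11·16 = 4400; cumulative 8272; ((M1(M2M3))M4): 25×16 by 16×7 → 25×7, cost 25·16·7 = 2800; cumulative 11072; (((M1(M2M3))M4)M5): 25×7 by 7×18 → 25×18, cost 25·7·18 = 3150; cumulative 14222. Total 14222.
Order (2) = ((((M1M2)M3)M4)M5): (M1M2): 25×11 by 11×22 → 25×22, cost 25·11·22 = 6050; ((M1M2)M3): 25×22 by 22×16 → 25×16, cost 25·22·16 = 8800; cumulative 14850; (((M1M2)M3)M4): 25×16 by 16×7 → 25×7, cost 25·16·7 = 2800; cumulative 17650; ((((M1M2)M3)M4)M5): 25×7 by 7×18 → 25×18, cost 25·7·18 = 3150; cumulative 20800. Total 20800.
Difference: |14222 − 20800| = 6578.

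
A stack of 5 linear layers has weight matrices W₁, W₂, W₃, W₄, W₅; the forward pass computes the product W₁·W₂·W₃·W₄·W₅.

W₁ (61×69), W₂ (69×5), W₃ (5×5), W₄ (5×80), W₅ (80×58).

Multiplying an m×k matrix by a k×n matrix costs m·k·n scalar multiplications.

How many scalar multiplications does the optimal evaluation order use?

Adjacent pairs: W₁W₂ = 61·69·5 = 21045; W₂W₃ = 69·5·5 = 1725; W₃W₄ = 5·5·80 = 2000; W₄W₅ = 5·80·58 = 23200.
Length 3: W₁..W₃: k=1: 0+1725+61·69·5=22770; k=2: 21045+0+61·5·5=22570 → min 22570 | W₂..W₄: k=2: 0+2000+69·5·80=29600; k=3: 1725+0+69·5·80=29325 → min 29325 | W₃..W₅: k=3: 0+23200+5·5·58=24650; k=4: 2000+0+5·80·58=25200 → min 24650.
Length 4: W₁..W₄: k=1: 0+29325+61·69·80=366045; k=2: 21045+2000+61·5·80=47445; k=3: 22570+0+61·5·80=46970 → min 46970 | W₂..W₅: k=2: 0+24650+69·5·58=44660; k=3: 1725+23200+69·5·58=44935; k=4: 29325+0+69·80·58=349485 → min 44660.
Length 5: W₁..W₅: k=1: 0+44660+61·69·58=288782; k=2: 21045+24650+61·5·58=63385; k=3: 22570+23200+61·5·58=63460; k=4: 46970+0+61·80·58=330010 → min 63385.
Optimal order: ((W₁·W₂)·(W₃·(W₄·W₅))) with cost 63385.

63385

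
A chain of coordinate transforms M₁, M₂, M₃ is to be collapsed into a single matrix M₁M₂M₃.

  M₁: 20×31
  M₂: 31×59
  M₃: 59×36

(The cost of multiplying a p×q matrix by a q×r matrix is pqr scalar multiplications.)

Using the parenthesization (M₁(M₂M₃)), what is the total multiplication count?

88164

(M₂M₃): 31×59 by 59×36 → 31×36, cost 31·59·36 = 65844
(M₁(M₂M₃)): 20×31 by 31×36 → 20×36, cost 20·31·36 = 22320; cumulative 88164
Total: 88164 scalar multiplications.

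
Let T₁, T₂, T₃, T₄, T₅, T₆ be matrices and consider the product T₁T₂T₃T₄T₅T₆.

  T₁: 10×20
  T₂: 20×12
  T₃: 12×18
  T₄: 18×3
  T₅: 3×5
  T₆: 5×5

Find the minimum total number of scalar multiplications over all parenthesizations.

Adjacent pairs: T₁T₂ = 10·20·12 = 2400; T₂T₃ = 20·12·18 = 4320; T₃T₄ = 12·18·3 = 648; T₄T₅ = 18·3·5 = 270; T₅T₆ = 3·5·5 = 75.
Length 3: T₁..T₃: k=1: 0+4320+10·20·18=7920; k=2: 2400+0+10·12·18=4560 → min 4560 | T₂..T₄: k=2: 0+648+20·12·3=1368; k=3: 4320+0+20·18·3=5400 → min 1368 | T₃..T₅: k=3: 0+270+12·18·5=1350; k=4: 648+0+12·3·5=828 → min 828 | T₄..T₆: k=4: 0+75+18·3·5=345; k=5: 270+0+18·5·5=720 → min 345.
Length 4: T₁..T₄: k=1: 0+1368+10·20·3=1968; k=2: 2400+648+10·12·3=3408; k=3: 4560+0+10·18·3=5100 → min 1968 | T₂..T₅: k=2: 0+828+20·12·5=2028; k=3: 4320+270+20·18·5=6390; k=4: 1368+0+20·3·5=1668 → min 1668 | T₃..T₆: k=3: 0+345+12·18·5=1425; k=4: 648+75+12·3·5=903; k=5: 828+0+12·5·5=1128 → min 903.
Length 5: T₁..T₅: k=1: 0+1668+10·20·5=2668; k=2: 2400+828+10·12·5=3828; k=3: 4560+270+10·18·5=5730; k=4: 1968+0+10·3·5=2118 → min 2118 | T₂..T₆: k=2: 0+903+20·12·5=2103; k=3: 4320+345+20·18·5=6465; k=4: 1368+75+20·3·5=1743; k=5: 1668+0+20·5·5=2168 → min 1743.
Length 6: T₁..T₆: k=1: 0+1743+10·20·5=2743; k=2: 2400+903+10·12·5=3903; k=3: 4560+345+10·18·5=5805; k=4: 1968+75+10·3·5=2193; k=5: 2118+0+10·5·5=2368 → min 2193.
Optimal order: ((T₁(T₂(T₃T₄)))(T₅T₆)) with cost 2193.

2193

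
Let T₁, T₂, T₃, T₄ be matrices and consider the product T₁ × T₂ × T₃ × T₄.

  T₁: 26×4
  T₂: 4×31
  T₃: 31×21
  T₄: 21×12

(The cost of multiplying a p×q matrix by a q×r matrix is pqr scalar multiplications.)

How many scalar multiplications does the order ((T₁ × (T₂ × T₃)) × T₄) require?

(T₂ × T₃): 4×31 by 31×21 → 4×21, cost 4·31·21 = 2604
(T₁ × (T₂ × T₃)): 26×4 by 4×21 → 26×21, cost 26·4·21 = 2184; cumulative 4788
((T₁ × (T₂ × T₃)) × T₄): 26×21 by 21×12 → 26×12, cost 26·21·12 = 6552; cumulative 11340
Total: 11340 scalar multiplications.

11340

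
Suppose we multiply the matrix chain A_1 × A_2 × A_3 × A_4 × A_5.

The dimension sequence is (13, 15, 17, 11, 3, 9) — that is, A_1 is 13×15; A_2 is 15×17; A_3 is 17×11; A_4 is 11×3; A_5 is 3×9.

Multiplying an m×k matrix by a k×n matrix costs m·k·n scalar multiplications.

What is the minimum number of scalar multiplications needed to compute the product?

2262

Adjacent pairs: A_1A_2 = 13·15·17 = 3315; A_2A_3 = 15·17·11 = 2805; A_3A_4 = 17·11·3 = 561; A_4A_5 = 11·3·9 = 297.
Length 3: A_1..A_3: k=1: 0+2805+13·15·11=4950; k=2: 3315+0+13·17·11=5746 → min 4950 | A_2..A_4: k=2: 0+561+15·17·3=1326; k=3: 2805+0+15·11·3=3300 → min 1326 | A_3..A_5: k=3: 0+297+17·11·9=1980; k=4: 561+0+17·3·9=1020 → min 1020.
Length 4: A_1..A_4: k=1: 0+1326+13·15·3=1911; k=2: 3315+561+13·17·3=4539; k=3: 4950+0+13·11·3=5379 → min 1911 | A_2..A_5: k=2: 0+1020+15·17·9=3315; k=3: 2805+297+15·11·9=4587; k=4: 1326+0+15·3·9=1731 → min 1731.
Length 5: A_1..A_5: k=1: 0+1731+13·15·9=3486; k=2: 3315+1020+13·17·9=6324; k=3: 4950+297+13·11·9=6534; k=4: 1911+0+13·3·9=2262 → min 2262.
Optimal order: ((A_1 × (A_2 × (A_3 × A_4))) × A_5) with cost 2262.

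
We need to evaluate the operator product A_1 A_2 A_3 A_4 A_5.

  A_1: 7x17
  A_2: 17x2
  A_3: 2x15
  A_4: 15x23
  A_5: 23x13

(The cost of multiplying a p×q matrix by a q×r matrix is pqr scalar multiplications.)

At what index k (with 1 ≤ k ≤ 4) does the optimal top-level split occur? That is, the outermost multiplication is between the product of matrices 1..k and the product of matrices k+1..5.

2

Adjacent pairs: A_1A_2 = 7·17·2 = 238; A_2A_3 = 17·2·15 = 510; A_3A_4 = 2·15·23 = 690; A_4A_5 = 15·23·13 = 4485.
Length 3: A_1..A_3: k=1: 0+510+7·17·15=2295; k=2: 238+0+7·2·15=448 → min 448 | A_2..A_4: k=2: 0+690+17·2·23=1472; k=3: 510+0+17·15·23=6375 → min 1472 | A_3..A_5: k=3: 0+4485+2·15·13=4875; k=4: 690+0+2·23·13=1288 → min 1288.
Length 4: A_1..A_4: k=1: 0+1472+7·17·23=4209; k=2: 238+690+7·2·23=1250; k=3: 448+0+7·15·23=2863 → min 1250 | A_2..A_5: k=2: 0+1288+17·2·13=1730; k=3: 510+4485+17·15·13=8310; k=4: 1472+0+17·23·13=6555 → min 1730.
Top-level splits: k=1: (A_1..A_1)·(A_2..A_5) → 0+1730+7·17·13 = 3277; k=2: (A_1..A_2)·(A_3..A_5) → 238+1288+7·2·13 = 1708; k=3: (A_1..A_3)·(A_4..A_5) → 448+4485+7·15·13 = 6298; k=4: (A_1..A_4)·(A_5..A_5) → 1250+0+7·23·13 = 3343.
Best split is after A_2, i.e. k = 2.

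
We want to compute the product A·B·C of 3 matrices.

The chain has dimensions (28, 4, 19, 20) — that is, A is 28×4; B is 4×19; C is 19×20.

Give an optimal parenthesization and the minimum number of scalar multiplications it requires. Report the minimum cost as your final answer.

3760

(A·(B·C)): cost 3760.
((A·B)·C): cost 12768.
Optimal: (A·(B·C)) with cost 3760.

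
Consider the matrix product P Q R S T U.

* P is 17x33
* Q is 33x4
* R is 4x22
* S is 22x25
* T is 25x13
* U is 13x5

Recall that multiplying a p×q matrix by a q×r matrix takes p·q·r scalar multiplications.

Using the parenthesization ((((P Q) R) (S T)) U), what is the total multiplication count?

(P Q): 17×33 by 33×4 → 17×4, cost 17·33·4 = 2244
((P Q) R): 17×4 by 4×22 → 17×22, cost 17·4·22 = 1496; cumulative 3740
(S T): 22×25 by 25×13 → 22×13, cost 22·25·13 = 7150
(((P Q) R) (S T)): 17×22 by 22×13 → 17×13, cost 17·22·13 = 4862; cumulative 15752
((((P Q) R) (S T)) U): 17×13 by 13×5 → 17×5, cost 17·13·5 = 1105; cumulative 16857
Total: 16857 scalar multiplications.

16857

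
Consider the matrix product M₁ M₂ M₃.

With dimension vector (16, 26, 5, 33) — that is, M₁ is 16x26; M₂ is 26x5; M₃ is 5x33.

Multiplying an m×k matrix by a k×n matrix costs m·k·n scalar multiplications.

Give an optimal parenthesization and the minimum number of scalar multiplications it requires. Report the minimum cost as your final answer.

4720

(M₁ (M₂ M₃)): cost 18018.
((M₁ M₂) M₃): cost 4720.
Optimal: ((M₁ M₂) M₃) with cost 4720.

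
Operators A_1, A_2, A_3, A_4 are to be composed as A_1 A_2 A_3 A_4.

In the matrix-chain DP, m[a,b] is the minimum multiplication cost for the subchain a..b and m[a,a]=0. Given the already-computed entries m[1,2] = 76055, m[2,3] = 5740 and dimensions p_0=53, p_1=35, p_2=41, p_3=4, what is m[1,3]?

m[1,3] = min over k∈[1,2] of m[1,k]+m[k+1,3]+p_{0}·p_k·p_{3}.
k=1: 0 + 5740 + 53·35·4 = 13160; k=2: 76055 + 0 + 53·41·4 = 84747.
Minimum: 13160 at k=1.

13160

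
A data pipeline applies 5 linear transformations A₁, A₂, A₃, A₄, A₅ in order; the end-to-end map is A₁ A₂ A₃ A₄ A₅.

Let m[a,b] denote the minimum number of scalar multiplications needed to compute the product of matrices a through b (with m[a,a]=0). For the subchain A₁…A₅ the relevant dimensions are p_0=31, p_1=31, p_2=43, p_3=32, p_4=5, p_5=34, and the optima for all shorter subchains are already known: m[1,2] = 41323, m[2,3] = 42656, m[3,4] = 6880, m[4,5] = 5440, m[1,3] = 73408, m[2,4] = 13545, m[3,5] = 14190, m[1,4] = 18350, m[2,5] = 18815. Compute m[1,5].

23620

m[1,5] = min over k∈[1,4] of m[1,k]+m[k+1,5]+p_{0}·p_k·p_{5}.
k=1: 0 + 18815 + 31·31·34 = 51489; k=2: 41323 + 14190 + 31·43·34 = 100835; k=3: 73408 + 5440 + 31·32·34 = 112576; k=4: 18350 + 0 + 31·5·34 = 23620.
Minimum: 23620 at k=4.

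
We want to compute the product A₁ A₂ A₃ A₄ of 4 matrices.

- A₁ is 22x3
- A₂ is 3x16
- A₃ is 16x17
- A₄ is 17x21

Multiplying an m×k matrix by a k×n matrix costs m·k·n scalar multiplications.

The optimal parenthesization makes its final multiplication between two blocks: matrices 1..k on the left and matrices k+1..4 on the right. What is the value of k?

1

Adjacent pairs: A₁A₂ = 22·3·16 = 1056; A₂A₃ = 3·16·17 = 816; A₃A₄ = 16·17·21 = 5712.
Length 3: A₁..A₃: k=1: 0+816+22·3·17=1938; k=2: 1056+0+22·16·17=7040 → min 1938 | A₂..A₄: k=2: 0+5712+3·16·21=6720; k=3: 816+0+3·17·21=1887 → min 1887.
Top-level splits: k=1: (A₁..A₁)·(A₂..A₄) → 0+1887+22·3·21 = 3273; k=2: (A₁..A₂)·(A₃..A₄) → 1056+5712+22·16·21 = 14160; k=3: (A₁..A₃)·(A₄..A₄) → 1938+0+22·17·21 = 9792.
Best split is after A₁, i.e. k = 1.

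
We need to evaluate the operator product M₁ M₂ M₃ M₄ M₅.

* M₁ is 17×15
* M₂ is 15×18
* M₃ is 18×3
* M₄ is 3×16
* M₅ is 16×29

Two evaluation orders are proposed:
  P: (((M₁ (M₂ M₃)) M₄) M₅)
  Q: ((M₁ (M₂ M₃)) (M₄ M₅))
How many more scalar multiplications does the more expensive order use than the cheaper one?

Order P = (((M₁ (M₂ M₃)) M₄) M₅): (M₂ M₃): 15×18 by 18×3 → 15×3, cost 15·18·3 = 810; (M₁ (M₂ M₃)): 17×15 by 15×3 → 17×3, cost 17·15·3 = 765; cumulative 1575; ((M₁ (M₂ M₃)) M₄): 17×3 by 3×16 → 17×16, cost 17·3·16 = 816; cumulative 2391; (((M₁ (M₂ M₃)) M₄) M₅): 17×16 by 16×29 → 17×29, cost 17·16·29 = 7888; cumulative 10279. Total 10279.
Order Q = ((M₁ (M₂ M₃)) (M₄ M₅)): (M₂ M₃): 15×18 by 18×3 → 15×3, cost 15·18·3 = 810; (M₁ (M₂ M₃)): 17×15 by 15×3 → 17×3, cost 17·15·3 = 765; cumulative 1575; (M₄ M₅): 3×16 by 16×29 → 3×29, cost 3·16·29 = 1392; ((M₁ (M₂ M₃)) (M₄ M₅)): 17×3 by 3×29 → 17×29, cost 17·3·29 = 1479; cumulative 4446. Total 4446.
Difference: |10279 − 4446| = 5833.

5833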